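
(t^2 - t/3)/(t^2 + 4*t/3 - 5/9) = 3*t/(3*t + 5)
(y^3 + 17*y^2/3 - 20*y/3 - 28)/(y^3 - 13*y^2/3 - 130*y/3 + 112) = (y + 2)/(y - 8)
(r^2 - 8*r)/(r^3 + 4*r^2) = (r - 8)/(r*(r + 4))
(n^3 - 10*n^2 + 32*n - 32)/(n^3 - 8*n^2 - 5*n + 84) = (n^2 - 6*n + 8)/(n^2 - 4*n - 21)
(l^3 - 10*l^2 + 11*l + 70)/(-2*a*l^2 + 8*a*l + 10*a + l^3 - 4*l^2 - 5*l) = (-l^2 + 5*l + 14)/(2*a*l + 2*a - l^2 - l)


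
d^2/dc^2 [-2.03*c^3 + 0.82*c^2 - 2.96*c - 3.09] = 1.64 - 12.18*c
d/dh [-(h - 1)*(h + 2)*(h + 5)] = -3*h^2 - 12*h - 3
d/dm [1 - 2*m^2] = -4*m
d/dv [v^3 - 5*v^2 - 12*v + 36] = 3*v^2 - 10*v - 12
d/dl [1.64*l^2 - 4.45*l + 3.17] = 3.28*l - 4.45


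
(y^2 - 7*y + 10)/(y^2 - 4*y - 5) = (y - 2)/(y + 1)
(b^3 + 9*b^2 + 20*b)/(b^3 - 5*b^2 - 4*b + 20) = b*(b^2 + 9*b + 20)/(b^3 - 5*b^2 - 4*b + 20)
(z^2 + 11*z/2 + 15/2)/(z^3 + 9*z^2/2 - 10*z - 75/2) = (z + 3)/(z^2 + 2*z - 15)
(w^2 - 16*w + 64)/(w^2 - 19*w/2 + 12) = 2*(w - 8)/(2*w - 3)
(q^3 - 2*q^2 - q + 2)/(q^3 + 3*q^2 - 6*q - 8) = (q - 1)/(q + 4)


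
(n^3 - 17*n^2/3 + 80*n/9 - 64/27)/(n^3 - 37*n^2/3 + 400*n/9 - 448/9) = (n - 1/3)/(n - 7)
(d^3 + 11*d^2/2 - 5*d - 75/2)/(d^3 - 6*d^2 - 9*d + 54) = (2*d^2 + 5*d - 25)/(2*(d^2 - 9*d + 18))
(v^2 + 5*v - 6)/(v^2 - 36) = (v - 1)/(v - 6)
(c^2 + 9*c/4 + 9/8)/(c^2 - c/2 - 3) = (c + 3/4)/(c - 2)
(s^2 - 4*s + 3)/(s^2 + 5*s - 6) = (s - 3)/(s + 6)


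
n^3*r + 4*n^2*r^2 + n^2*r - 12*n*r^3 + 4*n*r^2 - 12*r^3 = (n - 2*r)*(n + 6*r)*(n*r + r)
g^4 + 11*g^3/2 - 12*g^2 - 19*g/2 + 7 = (g - 2)*(g - 1/2)*(g + 1)*(g + 7)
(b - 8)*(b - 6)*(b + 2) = b^3 - 12*b^2 + 20*b + 96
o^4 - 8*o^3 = o^3*(o - 8)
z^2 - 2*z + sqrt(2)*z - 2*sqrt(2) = (z - 2)*(z + sqrt(2))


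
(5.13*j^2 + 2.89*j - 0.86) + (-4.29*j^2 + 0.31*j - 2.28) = 0.84*j^2 + 3.2*j - 3.14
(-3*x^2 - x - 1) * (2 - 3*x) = 9*x^3 - 3*x^2 + x - 2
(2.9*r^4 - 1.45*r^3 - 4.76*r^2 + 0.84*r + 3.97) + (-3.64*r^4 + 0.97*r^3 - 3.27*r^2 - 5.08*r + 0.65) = -0.74*r^4 - 0.48*r^3 - 8.03*r^2 - 4.24*r + 4.62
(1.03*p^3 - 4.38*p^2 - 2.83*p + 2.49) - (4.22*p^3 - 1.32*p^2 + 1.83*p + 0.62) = -3.19*p^3 - 3.06*p^2 - 4.66*p + 1.87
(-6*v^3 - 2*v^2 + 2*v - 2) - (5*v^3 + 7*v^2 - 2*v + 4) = -11*v^3 - 9*v^2 + 4*v - 6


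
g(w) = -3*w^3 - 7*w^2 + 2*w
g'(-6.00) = -238.00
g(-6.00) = 384.00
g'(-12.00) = -1126.00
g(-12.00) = 4152.00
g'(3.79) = -180.34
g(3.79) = -256.29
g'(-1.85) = -2.90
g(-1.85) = -8.66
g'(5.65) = -364.40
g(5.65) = -753.24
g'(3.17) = -132.82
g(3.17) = -159.57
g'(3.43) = -151.90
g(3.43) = -196.56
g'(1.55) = -41.32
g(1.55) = -24.89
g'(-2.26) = -12.33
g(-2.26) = -5.64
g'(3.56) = -161.90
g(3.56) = -216.95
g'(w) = -9*w^2 - 14*w + 2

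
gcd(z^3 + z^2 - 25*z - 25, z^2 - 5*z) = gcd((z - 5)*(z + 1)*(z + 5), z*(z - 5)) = z - 5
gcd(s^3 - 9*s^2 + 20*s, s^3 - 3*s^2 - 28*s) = s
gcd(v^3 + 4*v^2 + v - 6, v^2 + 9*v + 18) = v + 3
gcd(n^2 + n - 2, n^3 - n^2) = n - 1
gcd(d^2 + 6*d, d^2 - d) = d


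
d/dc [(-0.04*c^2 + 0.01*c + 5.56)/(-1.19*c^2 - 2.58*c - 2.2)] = (0.1151*c^2 + 13.4088*c + 14.3228)/(1.4161*c^4 + 6.1404*c^3 + 11.8924*c^2 + 11.352*c + 4.84)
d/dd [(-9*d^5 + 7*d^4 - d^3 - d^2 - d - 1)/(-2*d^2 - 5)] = (54*d^6 - 28*d^5 + 227*d^4 - 140*d^3 + 13*d^2 + 6*d + 5)/(4*d^4 + 20*d^2 + 25)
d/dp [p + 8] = 1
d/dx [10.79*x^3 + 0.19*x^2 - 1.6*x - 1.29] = 32.37*x^2 + 0.38*x - 1.6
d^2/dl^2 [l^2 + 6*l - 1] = 2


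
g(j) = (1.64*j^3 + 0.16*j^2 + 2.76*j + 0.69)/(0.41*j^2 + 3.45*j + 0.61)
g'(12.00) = 3.31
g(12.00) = 28.61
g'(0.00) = -1.87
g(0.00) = 1.13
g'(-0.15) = -60.37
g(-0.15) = 2.69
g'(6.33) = 2.68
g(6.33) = 11.33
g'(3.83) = 2.07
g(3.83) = 5.33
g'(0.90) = 0.59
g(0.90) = 1.11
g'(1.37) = 0.93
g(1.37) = 1.47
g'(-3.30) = -7.54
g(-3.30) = 10.40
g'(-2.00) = -3.24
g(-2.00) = 3.72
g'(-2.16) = -3.62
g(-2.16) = 4.27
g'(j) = (-0.82*j - 3.45)*(1.64*j^3 + 0.16*j^2 + 2.76*j + 0.69)/(0.41*j^2 + 3.45*j + 0.61)^2 + (4.92*j^2 + 0.32*j + 2.76)/(0.41*j^2 + 3.45*j + 0.61) = (0.6724*j^4 + 11.316*j^3 + 2.4216*j^2 - 0.3706*j - 0.6969)/(0.1681*j^4 + 2.829*j^3 + 12.4027*j^2 + 4.209*j + 0.3721)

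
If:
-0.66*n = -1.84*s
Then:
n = 2.78787878787879*s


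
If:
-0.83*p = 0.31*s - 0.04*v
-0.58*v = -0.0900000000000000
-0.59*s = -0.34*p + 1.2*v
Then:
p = 0.10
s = -0.26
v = 0.16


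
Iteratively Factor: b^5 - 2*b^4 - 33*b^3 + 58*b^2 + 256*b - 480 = (b + 4)*(b^4 - 6*b^3 - 9*b^2 + 94*b - 120) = (b - 2)*(b + 4)*(b^3 - 4*b^2 - 17*b + 60) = (b - 2)*(b + 4)^2*(b^2 - 8*b + 15) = (b - 3)*(b - 2)*(b + 4)^2*(b - 5)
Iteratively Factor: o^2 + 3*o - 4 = (o + 4)*(o - 1)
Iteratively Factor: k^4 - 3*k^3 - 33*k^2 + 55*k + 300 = (k - 5)*(k^3 + 2*k^2 - 23*k - 60) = (k - 5)*(k + 3)*(k^2 - k - 20) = (k - 5)^2*(k + 3)*(k + 4)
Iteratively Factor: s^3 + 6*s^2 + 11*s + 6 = (s + 3)*(s^2 + 3*s + 2) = (s + 1)*(s + 3)*(s + 2)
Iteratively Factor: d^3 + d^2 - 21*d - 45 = (d + 3)*(d^2 - 2*d - 15) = (d - 5)*(d + 3)*(d + 3)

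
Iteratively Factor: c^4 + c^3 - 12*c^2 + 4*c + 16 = (c - 2)*(c^3 + 3*c^2 - 6*c - 8) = (c - 2)*(c + 1)*(c^2 + 2*c - 8) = (c - 2)*(c + 1)*(c + 4)*(c - 2)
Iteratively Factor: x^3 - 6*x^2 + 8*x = (x)*(x^2 - 6*x + 8) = x*(x - 4)*(x - 2)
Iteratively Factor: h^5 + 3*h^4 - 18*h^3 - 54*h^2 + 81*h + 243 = (h - 3)*(h^4 + 6*h^3 - 54*h - 81) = (h - 3)*(h + 3)*(h^3 + 3*h^2 - 9*h - 27) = (h - 3)*(h + 3)^2*(h^2 - 9) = (h - 3)^2*(h + 3)^2*(h + 3)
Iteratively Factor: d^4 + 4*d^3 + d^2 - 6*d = (d + 3)*(d^3 + d^2 - 2*d) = d*(d + 3)*(d^2 + d - 2) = d*(d + 2)*(d + 3)*(d - 1)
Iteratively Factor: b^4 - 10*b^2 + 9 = (b - 1)*(b^3 + b^2 - 9*b - 9) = (b - 1)*(b + 3)*(b^2 - 2*b - 3) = (b - 3)*(b - 1)*(b + 3)*(b + 1)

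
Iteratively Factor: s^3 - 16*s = (s + 4)*(s^2 - 4*s) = s*(s + 4)*(s - 4)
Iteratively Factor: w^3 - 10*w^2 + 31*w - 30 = (w - 2)*(w^2 - 8*w + 15) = (w - 3)*(w - 2)*(w - 5)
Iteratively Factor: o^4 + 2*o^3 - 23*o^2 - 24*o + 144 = (o - 3)*(o^3 + 5*o^2 - 8*o - 48) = (o - 3)*(o + 4)*(o^2 + o - 12) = (o - 3)^2*(o + 4)*(o + 4)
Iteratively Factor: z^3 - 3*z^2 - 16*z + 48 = (z - 4)*(z^2 + z - 12) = (z - 4)*(z + 4)*(z - 3)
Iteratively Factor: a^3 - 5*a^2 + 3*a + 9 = (a + 1)*(a^2 - 6*a + 9) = (a - 3)*(a + 1)*(a - 3)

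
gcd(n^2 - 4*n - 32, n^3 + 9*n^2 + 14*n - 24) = n + 4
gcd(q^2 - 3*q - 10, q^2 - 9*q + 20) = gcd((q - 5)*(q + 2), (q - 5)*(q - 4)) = q - 5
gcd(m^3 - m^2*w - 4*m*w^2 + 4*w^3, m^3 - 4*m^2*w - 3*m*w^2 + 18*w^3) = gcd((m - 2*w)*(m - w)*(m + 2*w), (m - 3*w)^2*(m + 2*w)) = m + 2*w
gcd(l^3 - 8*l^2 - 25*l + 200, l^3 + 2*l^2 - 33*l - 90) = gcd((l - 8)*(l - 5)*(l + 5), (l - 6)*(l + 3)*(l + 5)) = l + 5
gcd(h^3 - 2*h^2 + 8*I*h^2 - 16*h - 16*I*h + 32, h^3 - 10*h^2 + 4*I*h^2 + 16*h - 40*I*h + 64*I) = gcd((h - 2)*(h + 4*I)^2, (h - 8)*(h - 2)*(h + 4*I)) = h^2 + h*(-2 + 4*I) - 8*I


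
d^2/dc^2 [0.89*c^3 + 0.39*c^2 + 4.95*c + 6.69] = 5.34*c + 0.78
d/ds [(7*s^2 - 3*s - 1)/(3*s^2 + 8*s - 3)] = (65*s^2 - 36*s + 17)/(9*s^4 + 48*s^3 + 46*s^2 - 48*s + 9)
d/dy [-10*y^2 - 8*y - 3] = -20*y - 8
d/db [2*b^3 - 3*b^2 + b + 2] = 6*b^2 - 6*b + 1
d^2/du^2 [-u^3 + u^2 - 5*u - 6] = 2 - 6*u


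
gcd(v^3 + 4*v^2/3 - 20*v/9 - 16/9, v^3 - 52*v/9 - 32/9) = v^2 + 8*v/3 + 4/3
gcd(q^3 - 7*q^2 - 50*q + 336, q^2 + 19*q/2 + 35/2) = q + 7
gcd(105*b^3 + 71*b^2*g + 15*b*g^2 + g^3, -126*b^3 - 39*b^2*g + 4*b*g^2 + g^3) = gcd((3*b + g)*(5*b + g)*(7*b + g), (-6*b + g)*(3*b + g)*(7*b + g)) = 21*b^2 + 10*b*g + g^2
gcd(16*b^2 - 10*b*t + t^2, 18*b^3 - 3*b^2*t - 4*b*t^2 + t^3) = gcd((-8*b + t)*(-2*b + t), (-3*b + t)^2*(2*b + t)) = 1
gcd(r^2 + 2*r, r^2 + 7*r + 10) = r + 2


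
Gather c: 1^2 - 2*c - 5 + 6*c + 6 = 4*c + 2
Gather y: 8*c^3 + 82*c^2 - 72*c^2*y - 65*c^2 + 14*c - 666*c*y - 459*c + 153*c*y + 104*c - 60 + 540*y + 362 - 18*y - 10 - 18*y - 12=8*c^3 + 17*c^2 - 341*c + y*(-72*c^2 - 513*c + 504) + 280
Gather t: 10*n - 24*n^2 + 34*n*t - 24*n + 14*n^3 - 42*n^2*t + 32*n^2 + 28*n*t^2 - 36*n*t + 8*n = 14*n^3 + 8*n^2 + 28*n*t^2 - 6*n + t*(-42*n^2 - 2*n)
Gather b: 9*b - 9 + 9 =9*b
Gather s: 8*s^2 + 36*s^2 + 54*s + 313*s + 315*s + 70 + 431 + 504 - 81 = 44*s^2 + 682*s + 924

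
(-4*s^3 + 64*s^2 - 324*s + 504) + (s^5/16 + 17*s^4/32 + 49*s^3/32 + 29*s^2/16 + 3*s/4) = s^5/16 + 17*s^4/32 - 79*s^3/32 + 1053*s^2/16 - 1293*s/4 + 504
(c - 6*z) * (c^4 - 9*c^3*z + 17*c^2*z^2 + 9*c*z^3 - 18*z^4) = c^5 - 15*c^4*z + 71*c^3*z^2 - 93*c^2*z^3 - 72*c*z^4 + 108*z^5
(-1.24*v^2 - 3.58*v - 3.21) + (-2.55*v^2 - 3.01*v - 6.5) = -3.79*v^2 - 6.59*v - 9.71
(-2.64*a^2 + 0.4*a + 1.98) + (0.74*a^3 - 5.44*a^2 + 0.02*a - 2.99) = 0.74*a^3 - 8.08*a^2 + 0.42*a - 1.01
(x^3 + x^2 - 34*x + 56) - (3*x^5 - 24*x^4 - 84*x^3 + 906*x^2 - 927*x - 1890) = -3*x^5 + 24*x^4 + 85*x^3 - 905*x^2 + 893*x + 1946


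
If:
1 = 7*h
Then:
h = 1/7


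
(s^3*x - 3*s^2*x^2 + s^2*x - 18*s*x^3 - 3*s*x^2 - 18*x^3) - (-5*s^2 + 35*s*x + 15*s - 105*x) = s^3*x - 3*s^2*x^2 + s^2*x + 5*s^2 - 18*s*x^3 - 3*s*x^2 - 35*s*x - 15*s - 18*x^3 + 105*x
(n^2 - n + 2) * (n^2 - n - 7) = n^4 - 2*n^3 - 4*n^2 + 5*n - 14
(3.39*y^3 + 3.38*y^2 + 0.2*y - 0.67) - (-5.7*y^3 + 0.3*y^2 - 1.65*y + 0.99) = 9.09*y^3 + 3.08*y^2 + 1.85*y - 1.66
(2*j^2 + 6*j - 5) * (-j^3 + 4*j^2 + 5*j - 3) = -2*j^5 + 2*j^4 + 39*j^3 + 4*j^2 - 43*j + 15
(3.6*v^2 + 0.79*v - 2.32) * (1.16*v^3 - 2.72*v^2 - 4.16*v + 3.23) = 4.176*v^5 - 8.8756*v^4 - 19.816*v^3 + 14.652*v^2 + 12.2029*v - 7.4936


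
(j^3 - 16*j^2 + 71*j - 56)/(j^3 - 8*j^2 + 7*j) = (j - 8)/j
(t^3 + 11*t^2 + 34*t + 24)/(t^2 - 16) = (t^2 + 7*t + 6)/(t - 4)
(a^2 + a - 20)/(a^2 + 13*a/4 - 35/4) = 4*(a - 4)/(4*a - 7)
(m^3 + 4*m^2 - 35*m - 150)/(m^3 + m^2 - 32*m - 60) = (m + 5)/(m + 2)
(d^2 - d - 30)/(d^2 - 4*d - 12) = (d + 5)/(d + 2)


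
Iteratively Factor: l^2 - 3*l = (l - 3)*(l)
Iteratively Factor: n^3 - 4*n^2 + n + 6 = (n - 2)*(n^2 - 2*n - 3) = (n - 3)*(n - 2)*(n + 1)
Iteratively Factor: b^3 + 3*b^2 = (b)*(b^2 + 3*b) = b^2*(b + 3)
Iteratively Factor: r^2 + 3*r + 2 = (r + 2)*(r + 1)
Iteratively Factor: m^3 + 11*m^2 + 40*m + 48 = (m + 4)*(m^2 + 7*m + 12) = (m + 4)^2*(m + 3)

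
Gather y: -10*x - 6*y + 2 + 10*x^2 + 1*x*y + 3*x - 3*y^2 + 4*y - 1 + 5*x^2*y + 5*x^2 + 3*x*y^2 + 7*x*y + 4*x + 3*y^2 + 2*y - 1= 15*x^2 + 3*x*y^2 - 3*x + y*(5*x^2 + 8*x)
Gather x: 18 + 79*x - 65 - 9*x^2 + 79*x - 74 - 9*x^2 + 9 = -18*x^2 + 158*x - 112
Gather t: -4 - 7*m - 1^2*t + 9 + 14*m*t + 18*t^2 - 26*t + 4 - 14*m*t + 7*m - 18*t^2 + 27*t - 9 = 0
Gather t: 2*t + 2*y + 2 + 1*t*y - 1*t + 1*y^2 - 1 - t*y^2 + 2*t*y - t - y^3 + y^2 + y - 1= t*(-y^2 + 3*y) - y^3 + 2*y^2 + 3*y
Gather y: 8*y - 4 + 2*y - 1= 10*y - 5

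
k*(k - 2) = k^2 - 2*k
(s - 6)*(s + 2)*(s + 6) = s^3 + 2*s^2 - 36*s - 72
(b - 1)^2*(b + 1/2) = b^3 - 3*b^2/2 + 1/2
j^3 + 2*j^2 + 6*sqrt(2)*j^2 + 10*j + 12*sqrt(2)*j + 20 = (j + 2)*(j + sqrt(2))*(j + 5*sqrt(2))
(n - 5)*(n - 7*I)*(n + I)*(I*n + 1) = I*n^4 + 7*n^3 - 5*I*n^3 - 35*n^2 + I*n^2 + 7*n - 5*I*n - 35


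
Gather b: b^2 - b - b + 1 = b^2 - 2*b + 1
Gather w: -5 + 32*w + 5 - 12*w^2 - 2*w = -12*w^2 + 30*w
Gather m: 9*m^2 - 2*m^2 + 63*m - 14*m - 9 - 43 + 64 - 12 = 7*m^2 + 49*m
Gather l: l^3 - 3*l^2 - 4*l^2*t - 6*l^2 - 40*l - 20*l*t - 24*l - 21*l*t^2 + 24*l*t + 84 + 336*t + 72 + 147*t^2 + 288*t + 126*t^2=l^3 + l^2*(-4*t - 9) + l*(-21*t^2 + 4*t - 64) + 273*t^2 + 624*t + 156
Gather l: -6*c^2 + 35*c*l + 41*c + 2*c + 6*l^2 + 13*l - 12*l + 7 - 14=-6*c^2 + 43*c + 6*l^2 + l*(35*c + 1) - 7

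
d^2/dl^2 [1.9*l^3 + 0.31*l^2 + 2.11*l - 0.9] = 11.4*l + 0.62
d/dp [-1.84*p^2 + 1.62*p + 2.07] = 1.62 - 3.68*p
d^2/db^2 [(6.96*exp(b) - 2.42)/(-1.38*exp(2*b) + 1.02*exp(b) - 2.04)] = (-13.254624*exp(4*b) + 8.63769600000001*exp(3*b) + 107.343576*exp(2*b) - 39.215736*exp(b) - 23.9292)*exp(b)/(2.628072*exp(6*b) - 5.827464*exp(5*b) + 15.962184*exp(4*b) - 18.290232*exp(3*b) + 23.596272*exp(2*b) - 12.734496*exp(b) + 8.489664)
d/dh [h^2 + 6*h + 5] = 2*h + 6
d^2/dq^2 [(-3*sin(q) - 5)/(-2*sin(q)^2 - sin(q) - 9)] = (-12*sin(q)^5 - 74*sin(q)^4 + 318*sin(q)^3 + 502*sin(q)^2 - 462*sin(q) - 224)/(sin(q) - cos(2*q) + 10)^3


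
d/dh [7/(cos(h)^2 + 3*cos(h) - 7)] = 7*(2*cos(h) + 3)*sin(h)/(cos(h)^2 + 3*cos(h) - 7)^2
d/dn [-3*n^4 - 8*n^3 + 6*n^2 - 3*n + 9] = -12*n^3 - 24*n^2 + 12*n - 3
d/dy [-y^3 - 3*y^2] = 3*y*(-y - 2)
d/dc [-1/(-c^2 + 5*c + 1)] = (5 - 2*c)/(-c^2 + 5*c + 1)^2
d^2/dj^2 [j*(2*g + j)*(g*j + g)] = 2*g*(2*g + 3*j + 1)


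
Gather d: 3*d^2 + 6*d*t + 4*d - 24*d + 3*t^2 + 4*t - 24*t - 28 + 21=3*d^2 + d*(6*t - 20) + 3*t^2 - 20*t - 7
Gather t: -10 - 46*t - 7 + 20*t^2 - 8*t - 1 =20*t^2 - 54*t - 18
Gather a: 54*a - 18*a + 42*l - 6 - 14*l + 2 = 36*a + 28*l - 4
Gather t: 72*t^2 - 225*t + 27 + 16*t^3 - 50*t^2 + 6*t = 16*t^3 + 22*t^2 - 219*t + 27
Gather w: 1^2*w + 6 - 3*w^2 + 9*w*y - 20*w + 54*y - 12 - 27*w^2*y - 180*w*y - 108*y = w^2*(-27*y - 3) + w*(-171*y - 19) - 54*y - 6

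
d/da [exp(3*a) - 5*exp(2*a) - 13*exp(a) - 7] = (3*exp(2*a) - 10*exp(a) - 13)*exp(a)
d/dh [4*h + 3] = 4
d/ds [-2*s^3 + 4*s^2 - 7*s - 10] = -6*s^2 + 8*s - 7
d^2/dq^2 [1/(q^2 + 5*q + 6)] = 2*(-q^2 - 5*q + (2*q + 5)^2 - 6)/(q^2 + 5*q + 6)^3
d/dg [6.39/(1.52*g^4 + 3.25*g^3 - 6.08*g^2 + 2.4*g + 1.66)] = (-38.8512*g^3 - 62.3025*g^2 + 77.7024*g - 15.336)/(1.52*g^4 + 3.25*g^3 - 6.08*g^2 + 2.4*g + 1.66)^2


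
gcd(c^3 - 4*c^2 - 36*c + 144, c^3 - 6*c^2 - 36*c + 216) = c^2 - 36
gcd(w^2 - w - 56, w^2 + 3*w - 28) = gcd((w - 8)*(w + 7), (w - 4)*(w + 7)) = w + 7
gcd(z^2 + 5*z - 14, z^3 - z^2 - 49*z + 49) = z + 7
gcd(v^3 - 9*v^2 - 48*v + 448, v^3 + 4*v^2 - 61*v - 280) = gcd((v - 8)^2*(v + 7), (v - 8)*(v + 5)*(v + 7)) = v^2 - v - 56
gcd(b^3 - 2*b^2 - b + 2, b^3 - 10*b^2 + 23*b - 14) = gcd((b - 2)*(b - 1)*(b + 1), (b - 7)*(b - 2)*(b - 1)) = b^2 - 3*b + 2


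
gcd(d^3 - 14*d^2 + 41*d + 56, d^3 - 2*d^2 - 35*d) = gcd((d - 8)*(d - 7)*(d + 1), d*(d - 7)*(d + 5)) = d - 7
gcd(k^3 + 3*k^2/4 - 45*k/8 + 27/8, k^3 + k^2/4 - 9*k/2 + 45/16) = k^2 - 9*k/4 + 9/8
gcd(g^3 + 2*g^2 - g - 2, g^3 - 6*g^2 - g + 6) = g^2 - 1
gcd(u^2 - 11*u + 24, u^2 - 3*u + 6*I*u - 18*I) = u - 3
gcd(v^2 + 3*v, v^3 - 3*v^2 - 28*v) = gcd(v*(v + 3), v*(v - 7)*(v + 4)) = v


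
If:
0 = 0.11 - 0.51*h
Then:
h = 0.22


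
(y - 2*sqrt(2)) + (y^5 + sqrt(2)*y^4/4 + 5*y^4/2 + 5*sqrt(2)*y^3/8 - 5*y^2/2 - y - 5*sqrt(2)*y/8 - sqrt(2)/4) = y^5 + sqrt(2)*y^4/4 + 5*y^4/2 + 5*sqrt(2)*y^3/8 - 5*y^2/2 - 5*sqrt(2)*y/8 - 9*sqrt(2)/4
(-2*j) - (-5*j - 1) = 3*j + 1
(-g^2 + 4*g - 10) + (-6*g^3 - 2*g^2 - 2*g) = -6*g^3 - 3*g^2 + 2*g - 10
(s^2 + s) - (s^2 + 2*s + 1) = -s - 1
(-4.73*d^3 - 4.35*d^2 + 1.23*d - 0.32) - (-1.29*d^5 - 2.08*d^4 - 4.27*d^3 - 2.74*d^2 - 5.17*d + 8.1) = 1.29*d^5 + 2.08*d^4 - 0.460000000000001*d^3 - 1.61*d^2 + 6.4*d - 8.42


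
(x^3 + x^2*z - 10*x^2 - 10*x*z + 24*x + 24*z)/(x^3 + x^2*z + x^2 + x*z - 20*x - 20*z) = (x - 6)/(x + 5)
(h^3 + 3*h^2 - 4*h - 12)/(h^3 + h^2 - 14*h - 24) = (h - 2)/(h - 4)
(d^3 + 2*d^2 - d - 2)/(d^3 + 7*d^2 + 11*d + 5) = (d^2 + d - 2)/(d^2 + 6*d + 5)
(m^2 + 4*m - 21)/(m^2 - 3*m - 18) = (-m^2 - 4*m + 21)/(-m^2 + 3*m + 18)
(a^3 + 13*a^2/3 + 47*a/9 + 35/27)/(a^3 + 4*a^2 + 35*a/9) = (a + 1/3)/a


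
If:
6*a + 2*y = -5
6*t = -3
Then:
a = -y/3 - 5/6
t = -1/2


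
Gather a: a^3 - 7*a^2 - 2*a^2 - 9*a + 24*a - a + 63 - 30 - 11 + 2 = a^3 - 9*a^2 + 14*a + 24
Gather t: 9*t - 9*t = 0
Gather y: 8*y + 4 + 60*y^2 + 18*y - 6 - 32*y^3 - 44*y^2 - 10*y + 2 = -32*y^3 + 16*y^2 + 16*y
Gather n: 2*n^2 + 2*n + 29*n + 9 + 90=2*n^2 + 31*n + 99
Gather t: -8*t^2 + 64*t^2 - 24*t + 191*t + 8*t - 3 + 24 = 56*t^2 + 175*t + 21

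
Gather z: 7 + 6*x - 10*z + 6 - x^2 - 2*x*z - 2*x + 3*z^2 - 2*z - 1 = -x^2 + 4*x + 3*z^2 + z*(-2*x - 12) + 12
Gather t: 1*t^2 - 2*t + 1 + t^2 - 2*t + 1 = 2*t^2 - 4*t + 2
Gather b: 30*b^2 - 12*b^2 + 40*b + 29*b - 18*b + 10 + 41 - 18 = 18*b^2 + 51*b + 33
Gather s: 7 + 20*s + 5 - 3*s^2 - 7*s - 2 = -3*s^2 + 13*s + 10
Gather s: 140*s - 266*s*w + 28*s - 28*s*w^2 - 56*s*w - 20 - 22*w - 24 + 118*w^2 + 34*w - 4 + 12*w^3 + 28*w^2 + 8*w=s*(-28*w^2 - 322*w + 168) + 12*w^3 + 146*w^2 + 20*w - 48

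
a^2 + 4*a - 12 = (a - 2)*(a + 6)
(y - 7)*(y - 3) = y^2 - 10*y + 21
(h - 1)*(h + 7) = h^2 + 6*h - 7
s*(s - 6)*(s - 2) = s^3 - 8*s^2 + 12*s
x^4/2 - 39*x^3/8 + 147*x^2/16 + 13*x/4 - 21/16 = (x/2 + 1/4)*(x - 7)*(x - 3)*(x - 1/4)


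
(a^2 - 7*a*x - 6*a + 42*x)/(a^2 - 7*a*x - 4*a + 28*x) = (a - 6)/(a - 4)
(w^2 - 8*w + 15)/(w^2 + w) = (w^2 - 8*w + 15)/(w*(w + 1))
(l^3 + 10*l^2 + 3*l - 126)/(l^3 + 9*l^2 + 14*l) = (l^2 + 3*l - 18)/(l*(l + 2))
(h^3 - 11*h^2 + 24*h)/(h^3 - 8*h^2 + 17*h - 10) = h*(h^2 - 11*h + 24)/(h^3 - 8*h^2 + 17*h - 10)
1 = 1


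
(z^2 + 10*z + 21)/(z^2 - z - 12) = (z + 7)/(z - 4)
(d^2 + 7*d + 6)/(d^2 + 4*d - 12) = (d + 1)/(d - 2)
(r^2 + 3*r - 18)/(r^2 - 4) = (r^2 + 3*r - 18)/(r^2 - 4)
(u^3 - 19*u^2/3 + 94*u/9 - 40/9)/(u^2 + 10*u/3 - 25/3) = (3*u^2 - 14*u + 8)/(3*(u + 5))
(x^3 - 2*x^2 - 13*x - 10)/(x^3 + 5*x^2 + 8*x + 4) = (x - 5)/(x + 2)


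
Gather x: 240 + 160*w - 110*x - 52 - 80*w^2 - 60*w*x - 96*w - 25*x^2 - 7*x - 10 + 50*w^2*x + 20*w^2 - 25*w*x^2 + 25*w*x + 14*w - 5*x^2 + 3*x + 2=-60*w^2 + 78*w + x^2*(-25*w - 30) + x*(50*w^2 - 35*w - 114) + 180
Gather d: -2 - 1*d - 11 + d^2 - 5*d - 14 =d^2 - 6*d - 27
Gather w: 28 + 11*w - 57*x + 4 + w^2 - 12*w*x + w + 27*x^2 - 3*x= w^2 + w*(12 - 12*x) + 27*x^2 - 60*x + 32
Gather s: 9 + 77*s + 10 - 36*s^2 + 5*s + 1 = -36*s^2 + 82*s + 20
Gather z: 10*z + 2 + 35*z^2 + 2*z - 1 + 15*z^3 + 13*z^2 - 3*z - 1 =15*z^3 + 48*z^2 + 9*z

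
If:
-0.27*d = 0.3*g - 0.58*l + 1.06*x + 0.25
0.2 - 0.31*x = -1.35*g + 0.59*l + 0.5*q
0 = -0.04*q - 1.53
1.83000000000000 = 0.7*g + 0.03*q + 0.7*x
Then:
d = 85.6162227602906 - 8.85875706214689*x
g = 4.25357142857143 - x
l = 42.486985472155 - 2.8135593220339*x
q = -38.25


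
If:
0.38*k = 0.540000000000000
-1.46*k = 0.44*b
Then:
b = -4.72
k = 1.42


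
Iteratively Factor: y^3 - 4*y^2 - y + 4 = (y + 1)*(y^2 - 5*y + 4) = (y - 4)*(y + 1)*(y - 1)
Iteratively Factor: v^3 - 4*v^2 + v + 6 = (v + 1)*(v^2 - 5*v + 6) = (v - 2)*(v + 1)*(v - 3)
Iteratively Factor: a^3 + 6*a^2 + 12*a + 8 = (a + 2)*(a^2 + 4*a + 4) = (a + 2)^2*(a + 2)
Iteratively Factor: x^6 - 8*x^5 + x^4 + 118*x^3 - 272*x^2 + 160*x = (x - 2)*(x^5 - 6*x^4 - 11*x^3 + 96*x^2 - 80*x) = (x - 4)*(x - 2)*(x^4 - 2*x^3 - 19*x^2 + 20*x) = x*(x - 4)*(x - 2)*(x^3 - 2*x^2 - 19*x + 20) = x*(x - 4)*(x - 2)*(x + 4)*(x^2 - 6*x + 5) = x*(x - 4)*(x - 2)*(x - 1)*(x + 4)*(x - 5)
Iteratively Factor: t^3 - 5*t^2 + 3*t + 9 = (t - 3)*(t^2 - 2*t - 3) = (t - 3)*(t + 1)*(t - 3)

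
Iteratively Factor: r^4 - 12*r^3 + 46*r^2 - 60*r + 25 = (r - 5)*(r^3 - 7*r^2 + 11*r - 5) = (r - 5)*(r - 1)*(r^2 - 6*r + 5) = (r - 5)*(r - 1)^2*(r - 5)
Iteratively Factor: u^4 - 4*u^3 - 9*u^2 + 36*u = (u)*(u^3 - 4*u^2 - 9*u + 36) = u*(u + 3)*(u^2 - 7*u + 12) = u*(u - 3)*(u + 3)*(u - 4)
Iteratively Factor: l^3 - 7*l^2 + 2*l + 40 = (l - 4)*(l^2 - 3*l - 10) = (l - 4)*(l + 2)*(l - 5)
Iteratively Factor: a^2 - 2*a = (a)*(a - 2)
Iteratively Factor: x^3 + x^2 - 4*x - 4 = (x - 2)*(x^2 + 3*x + 2) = (x - 2)*(x + 2)*(x + 1)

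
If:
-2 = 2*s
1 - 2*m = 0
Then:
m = 1/2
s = -1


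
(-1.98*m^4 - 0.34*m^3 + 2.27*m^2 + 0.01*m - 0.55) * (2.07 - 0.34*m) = 0.6732*m^5 - 3.983*m^4 - 1.4756*m^3 + 4.6955*m^2 + 0.2077*m - 1.1385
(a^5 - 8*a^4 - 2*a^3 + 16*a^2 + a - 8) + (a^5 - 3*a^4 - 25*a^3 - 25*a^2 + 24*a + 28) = 2*a^5 - 11*a^4 - 27*a^3 - 9*a^2 + 25*a + 20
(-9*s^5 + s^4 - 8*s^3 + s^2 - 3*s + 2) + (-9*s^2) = -9*s^5 + s^4 - 8*s^3 - 8*s^2 - 3*s + 2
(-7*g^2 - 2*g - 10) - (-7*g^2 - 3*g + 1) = g - 11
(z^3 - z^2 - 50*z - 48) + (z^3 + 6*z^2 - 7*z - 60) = 2*z^3 + 5*z^2 - 57*z - 108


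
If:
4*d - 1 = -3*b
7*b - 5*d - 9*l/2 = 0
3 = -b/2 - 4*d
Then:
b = 8/5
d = -19/20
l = 319/90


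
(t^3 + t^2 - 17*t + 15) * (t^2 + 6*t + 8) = t^5 + 7*t^4 - 3*t^3 - 79*t^2 - 46*t + 120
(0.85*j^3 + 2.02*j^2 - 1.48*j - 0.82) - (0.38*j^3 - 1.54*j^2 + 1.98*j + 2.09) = 0.47*j^3 + 3.56*j^2 - 3.46*j - 2.91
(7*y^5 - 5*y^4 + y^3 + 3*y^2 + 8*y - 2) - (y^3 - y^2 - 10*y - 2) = 7*y^5 - 5*y^4 + 4*y^2 + 18*y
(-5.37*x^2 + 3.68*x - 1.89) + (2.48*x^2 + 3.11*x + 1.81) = -2.89*x^2 + 6.79*x - 0.0799999999999998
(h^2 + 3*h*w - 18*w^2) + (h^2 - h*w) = 2*h^2 + 2*h*w - 18*w^2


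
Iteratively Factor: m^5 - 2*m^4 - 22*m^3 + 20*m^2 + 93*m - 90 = (m - 5)*(m^4 + 3*m^3 - 7*m^2 - 15*m + 18) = (m - 5)*(m + 3)*(m^3 - 7*m + 6) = (m - 5)*(m - 1)*(m + 3)*(m^2 + m - 6) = (m - 5)*(m - 2)*(m - 1)*(m + 3)*(m + 3)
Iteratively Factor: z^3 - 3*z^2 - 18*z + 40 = (z + 4)*(z^2 - 7*z + 10) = (z - 2)*(z + 4)*(z - 5)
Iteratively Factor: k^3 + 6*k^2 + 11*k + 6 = (k + 1)*(k^2 + 5*k + 6) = (k + 1)*(k + 3)*(k + 2)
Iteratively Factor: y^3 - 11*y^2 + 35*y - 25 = (y - 1)*(y^2 - 10*y + 25) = (y - 5)*(y - 1)*(y - 5)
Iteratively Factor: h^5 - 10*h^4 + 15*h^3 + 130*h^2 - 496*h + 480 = (h - 5)*(h^4 - 5*h^3 - 10*h^2 + 80*h - 96) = (h - 5)*(h - 4)*(h^3 - h^2 - 14*h + 24) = (h - 5)*(h - 4)*(h + 4)*(h^2 - 5*h + 6) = (h - 5)*(h - 4)*(h - 2)*(h + 4)*(h - 3)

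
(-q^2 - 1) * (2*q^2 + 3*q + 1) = -2*q^4 - 3*q^3 - 3*q^2 - 3*q - 1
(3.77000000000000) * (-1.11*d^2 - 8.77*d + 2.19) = -4.1847*d^2 - 33.0629*d + 8.2563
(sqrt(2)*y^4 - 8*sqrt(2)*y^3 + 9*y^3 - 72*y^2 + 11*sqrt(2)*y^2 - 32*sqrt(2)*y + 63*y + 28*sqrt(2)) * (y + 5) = sqrt(2)*y^5 - 3*sqrt(2)*y^4 + 9*y^4 - 29*sqrt(2)*y^3 - 27*y^3 - 297*y^2 + 23*sqrt(2)*y^2 - 132*sqrt(2)*y + 315*y + 140*sqrt(2)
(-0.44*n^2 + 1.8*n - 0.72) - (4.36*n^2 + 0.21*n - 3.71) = -4.8*n^2 + 1.59*n + 2.99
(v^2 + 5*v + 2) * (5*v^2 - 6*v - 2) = 5*v^4 + 19*v^3 - 22*v^2 - 22*v - 4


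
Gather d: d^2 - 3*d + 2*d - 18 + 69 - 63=d^2 - d - 12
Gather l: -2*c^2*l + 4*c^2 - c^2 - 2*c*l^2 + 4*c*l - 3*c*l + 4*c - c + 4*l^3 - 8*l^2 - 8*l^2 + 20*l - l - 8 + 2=3*c^2 + 3*c + 4*l^3 + l^2*(-2*c - 16) + l*(-2*c^2 + c + 19) - 6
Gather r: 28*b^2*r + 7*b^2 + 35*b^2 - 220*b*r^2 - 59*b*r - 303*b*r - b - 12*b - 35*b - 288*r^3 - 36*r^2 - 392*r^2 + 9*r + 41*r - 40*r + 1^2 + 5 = 42*b^2 - 48*b - 288*r^3 + r^2*(-220*b - 428) + r*(28*b^2 - 362*b + 10) + 6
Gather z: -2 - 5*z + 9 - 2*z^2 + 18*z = -2*z^2 + 13*z + 7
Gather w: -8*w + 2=2 - 8*w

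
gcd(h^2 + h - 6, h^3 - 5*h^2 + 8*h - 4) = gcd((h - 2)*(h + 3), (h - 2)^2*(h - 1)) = h - 2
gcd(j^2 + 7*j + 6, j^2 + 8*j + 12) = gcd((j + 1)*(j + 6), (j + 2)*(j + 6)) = j + 6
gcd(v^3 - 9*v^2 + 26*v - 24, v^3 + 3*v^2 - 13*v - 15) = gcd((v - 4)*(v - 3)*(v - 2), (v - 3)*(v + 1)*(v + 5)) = v - 3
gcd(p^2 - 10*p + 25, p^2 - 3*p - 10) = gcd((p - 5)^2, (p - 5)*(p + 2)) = p - 5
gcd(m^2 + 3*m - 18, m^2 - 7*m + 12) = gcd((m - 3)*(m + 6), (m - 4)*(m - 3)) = m - 3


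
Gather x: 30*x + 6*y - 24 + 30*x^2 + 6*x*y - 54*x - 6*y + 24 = 30*x^2 + x*(6*y - 24)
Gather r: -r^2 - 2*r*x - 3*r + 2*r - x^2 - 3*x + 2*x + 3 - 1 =-r^2 + r*(-2*x - 1) - x^2 - x + 2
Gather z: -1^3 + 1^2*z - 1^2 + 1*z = 2*z - 2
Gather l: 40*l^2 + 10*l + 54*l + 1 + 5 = 40*l^2 + 64*l + 6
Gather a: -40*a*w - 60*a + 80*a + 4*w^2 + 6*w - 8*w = a*(20 - 40*w) + 4*w^2 - 2*w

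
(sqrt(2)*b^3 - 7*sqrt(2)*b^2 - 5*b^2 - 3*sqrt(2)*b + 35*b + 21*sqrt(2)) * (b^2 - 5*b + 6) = sqrt(2)*b^5 - 12*sqrt(2)*b^4 - 5*b^4 + 38*sqrt(2)*b^3 + 60*b^3 - 205*b^2 - 6*sqrt(2)*b^2 - 123*sqrt(2)*b + 210*b + 126*sqrt(2)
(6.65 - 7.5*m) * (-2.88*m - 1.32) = 21.6*m^2 - 9.252*m - 8.778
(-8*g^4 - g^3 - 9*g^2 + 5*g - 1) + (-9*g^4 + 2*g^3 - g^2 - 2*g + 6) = -17*g^4 + g^3 - 10*g^2 + 3*g + 5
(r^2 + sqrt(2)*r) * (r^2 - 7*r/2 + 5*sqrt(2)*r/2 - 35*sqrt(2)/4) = r^4 - 7*r^3/2 + 7*sqrt(2)*r^3/2 - 49*sqrt(2)*r^2/4 + 5*r^2 - 35*r/2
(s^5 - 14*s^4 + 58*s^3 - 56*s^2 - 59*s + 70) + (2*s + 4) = s^5 - 14*s^4 + 58*s^3 - 56*s^2 - 57*s + 74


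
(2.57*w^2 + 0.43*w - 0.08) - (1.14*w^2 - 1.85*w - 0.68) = 1.43*w^2 + 2.28*w + 0.6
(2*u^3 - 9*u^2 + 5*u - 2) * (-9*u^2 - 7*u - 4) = -18*u^5 + 67*u^4 + 10*u^3 + 19*u^2 - 6*u + 8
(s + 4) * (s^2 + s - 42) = s^3 + 5*s^2 - 38*s - 168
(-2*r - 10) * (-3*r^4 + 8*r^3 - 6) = 6*r^5 + 14*r^4 - 80*r^3 + 12*r + 60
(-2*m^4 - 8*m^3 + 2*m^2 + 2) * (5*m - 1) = -10*m^5 - 38*m^4 + 18*m^3 - 2*m^2 + 10*m - 2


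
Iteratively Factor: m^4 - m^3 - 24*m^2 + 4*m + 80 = (m + 4)*(m^3 - 5*m^2 - 4*m + 20) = (m + 2)*(m + 4)*(m^2 - 7*m + 10) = (m - 2)*(m + 2)*(m + 4)*(m - 5)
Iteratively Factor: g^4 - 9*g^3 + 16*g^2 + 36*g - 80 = (g + 2)*(g^3 - 11*g^2 + 38*g - 40) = (g - 5)*(g + 2)*(g^2 - 6*g + 8) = (g - 5)*(g - 2)*(g + 2)*(g - 4)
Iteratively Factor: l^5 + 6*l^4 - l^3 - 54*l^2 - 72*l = (l + 3)*(l^4 + 3*l^3 - 10*l^2 - 24*l) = (l + 3)*(l + 4)*(l^3 - l^2 - 6*l) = l*(l + 3)*(l + 4)*(l^2 - l - 6) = l*(l - 3)*(l + 3)*(l + 4)*(l + 2)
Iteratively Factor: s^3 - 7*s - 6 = (s + 2)*(s^2 - 2*s - 3) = (s - 3)*(s + 2)*(s + 1)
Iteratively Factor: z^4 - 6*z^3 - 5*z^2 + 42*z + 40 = (z - 4)*(z^3 - 2*z^2 - 13*z - 10) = (z - 4)*(z + 1)*(z^2 - 3*z - 10) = (z - 4)*(z + 1)*(z + 2)*(z - 5)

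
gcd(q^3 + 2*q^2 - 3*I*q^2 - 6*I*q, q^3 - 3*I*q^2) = q^2 - 3*I*q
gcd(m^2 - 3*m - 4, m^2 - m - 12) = m - 4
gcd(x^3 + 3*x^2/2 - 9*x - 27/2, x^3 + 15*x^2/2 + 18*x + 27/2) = x^2 + 9*x/2 + 9/2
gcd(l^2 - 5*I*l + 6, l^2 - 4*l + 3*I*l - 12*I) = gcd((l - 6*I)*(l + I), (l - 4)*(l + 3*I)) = 1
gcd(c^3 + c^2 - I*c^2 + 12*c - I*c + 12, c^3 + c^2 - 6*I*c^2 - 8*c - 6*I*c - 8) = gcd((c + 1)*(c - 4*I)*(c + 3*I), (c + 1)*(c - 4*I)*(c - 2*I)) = c^2 + c*(1 - 4*I) - 4*I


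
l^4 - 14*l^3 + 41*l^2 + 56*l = l*(l - 8)*(l - 7)*(l + 1)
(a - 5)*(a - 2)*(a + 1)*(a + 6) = a^4 - 33*a^2 + 28*a + 60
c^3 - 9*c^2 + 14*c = c*(c - 7)*(c - 2)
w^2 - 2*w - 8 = (w - 4)*(w + 2)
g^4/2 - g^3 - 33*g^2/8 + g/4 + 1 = (g/2 + 1)*(g - 4)*(g - 1/2)*(g + 1/2)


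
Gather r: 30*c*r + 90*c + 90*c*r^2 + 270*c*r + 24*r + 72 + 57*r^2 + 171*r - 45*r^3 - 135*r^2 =90*c - 45*r^3 + r^2*(90*c - 78) + r*(300*c + 195) + 72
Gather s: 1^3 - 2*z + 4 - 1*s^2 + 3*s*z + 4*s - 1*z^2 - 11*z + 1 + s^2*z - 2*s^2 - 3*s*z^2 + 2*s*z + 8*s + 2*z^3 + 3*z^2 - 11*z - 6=s^2*(z - 3) + s*(-3*z^2 + 5*z + 12) + 2*z^3 + 2*z^2 - 24*z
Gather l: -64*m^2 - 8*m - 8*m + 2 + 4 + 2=-64*m^2 - 16*m + 8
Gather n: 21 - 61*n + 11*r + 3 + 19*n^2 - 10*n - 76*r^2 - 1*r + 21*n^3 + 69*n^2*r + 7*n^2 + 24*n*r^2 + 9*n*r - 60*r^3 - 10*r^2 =21*n^3 + n^2*(69*r + 26) + n*(24*r^2 + 9*r - 71) - 60*r^3 - 86*r^2 + 10*r + 24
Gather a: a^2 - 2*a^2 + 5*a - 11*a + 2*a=-a^2 - 4*a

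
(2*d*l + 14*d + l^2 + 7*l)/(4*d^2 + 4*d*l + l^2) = (l + 7)/(2*d + l)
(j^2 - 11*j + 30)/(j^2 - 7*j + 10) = (j - 6)/(j - 2)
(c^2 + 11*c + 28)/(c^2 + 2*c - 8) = (c + 7)/(c - 2)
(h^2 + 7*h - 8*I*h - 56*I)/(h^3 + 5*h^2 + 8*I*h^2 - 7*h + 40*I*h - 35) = (h^2 + h*(7 - 8*I) - 56*I)/(h^3 + h^2*(5 + 8*I) + h*(-7 + 40*I) - 35)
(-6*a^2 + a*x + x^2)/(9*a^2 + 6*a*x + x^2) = (-2*a + x)/(3*a + x)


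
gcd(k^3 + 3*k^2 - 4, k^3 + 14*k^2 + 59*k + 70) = k + 2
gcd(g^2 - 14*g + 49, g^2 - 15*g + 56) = g - 7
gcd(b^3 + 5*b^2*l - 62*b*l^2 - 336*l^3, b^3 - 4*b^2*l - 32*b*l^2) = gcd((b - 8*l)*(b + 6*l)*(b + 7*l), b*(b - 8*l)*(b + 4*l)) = b - 8*l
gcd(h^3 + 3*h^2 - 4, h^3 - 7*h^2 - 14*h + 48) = 1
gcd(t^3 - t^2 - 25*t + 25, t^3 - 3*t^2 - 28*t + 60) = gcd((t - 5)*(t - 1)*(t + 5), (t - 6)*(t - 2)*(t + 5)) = t + 5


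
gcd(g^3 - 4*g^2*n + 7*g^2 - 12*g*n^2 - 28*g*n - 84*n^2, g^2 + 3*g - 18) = 1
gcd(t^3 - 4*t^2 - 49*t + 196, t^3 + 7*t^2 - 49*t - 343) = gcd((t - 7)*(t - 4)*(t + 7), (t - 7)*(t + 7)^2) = t^2 - 49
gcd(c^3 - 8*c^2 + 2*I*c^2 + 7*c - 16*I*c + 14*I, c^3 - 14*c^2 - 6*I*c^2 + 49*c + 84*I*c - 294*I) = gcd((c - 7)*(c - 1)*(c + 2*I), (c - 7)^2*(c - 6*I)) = c - 7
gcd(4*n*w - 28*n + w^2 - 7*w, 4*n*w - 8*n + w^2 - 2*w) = 4*n + w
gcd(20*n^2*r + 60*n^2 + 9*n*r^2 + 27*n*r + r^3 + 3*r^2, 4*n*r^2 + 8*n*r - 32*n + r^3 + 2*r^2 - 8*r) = 4*n + r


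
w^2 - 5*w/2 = w*(w - 5/2)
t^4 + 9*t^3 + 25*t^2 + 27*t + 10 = (t + 1)^2*(t + 2)*(t + 5)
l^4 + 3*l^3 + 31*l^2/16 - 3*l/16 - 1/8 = (l - 1/4)*(l + 1/4)*(l + 1)*(l + 2)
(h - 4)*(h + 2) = h^2 - 2*h - 8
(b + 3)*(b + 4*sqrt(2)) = b^2 + 3*b + 4*sqrt(2)*b + 12*sqrt(2)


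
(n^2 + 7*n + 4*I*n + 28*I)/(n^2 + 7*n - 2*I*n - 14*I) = (n + 4*I)/(n - 2*I)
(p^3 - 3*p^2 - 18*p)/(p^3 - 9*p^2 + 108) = p/(p - 6)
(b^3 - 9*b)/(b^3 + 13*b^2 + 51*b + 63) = b*(b - 3)/(b^2 + 10*b + 21)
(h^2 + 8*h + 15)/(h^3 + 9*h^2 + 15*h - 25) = (h + 3)/(h^2 + 4*h - 5)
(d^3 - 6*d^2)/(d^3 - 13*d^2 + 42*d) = d/(d - 7)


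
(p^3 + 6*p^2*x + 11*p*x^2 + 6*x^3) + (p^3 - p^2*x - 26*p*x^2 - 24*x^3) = 2*p^3 + 5*p^2*x - 15*p*x^2 - 18*x^3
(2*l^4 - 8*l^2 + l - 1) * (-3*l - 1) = -6*l^5 - 2*l^4 + 24*l^3 + 5*l^2 + 2*l + 1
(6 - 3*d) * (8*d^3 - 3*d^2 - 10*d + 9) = -24*d^4 + 57*d^3 + 12*d^2 - 87*d + 54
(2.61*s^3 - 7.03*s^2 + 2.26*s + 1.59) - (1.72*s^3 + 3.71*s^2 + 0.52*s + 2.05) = 0.89*s^3 - 10.74*s^2 + 1.74*s - 0.46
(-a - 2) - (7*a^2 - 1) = -7*a^2 - a - 1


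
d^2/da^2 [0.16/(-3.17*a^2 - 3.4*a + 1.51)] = (3.215648*a^2 + 3.44896*a - 0.16*(6.34*a + 3.4)*(12.68*a + 6.8) - 1.531744)/(3.17*a^2 + 3.4*a - 1.51)^3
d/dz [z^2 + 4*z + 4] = 2*z + 4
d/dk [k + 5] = 1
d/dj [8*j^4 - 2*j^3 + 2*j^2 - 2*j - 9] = 32*j^3 - 6*j^2 + 4*j - 2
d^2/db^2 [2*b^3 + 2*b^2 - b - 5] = 12*b + 4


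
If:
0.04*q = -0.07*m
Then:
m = -0.571428571428571*q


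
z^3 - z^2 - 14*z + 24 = (z - 3)*(z - 2)*(z + 4)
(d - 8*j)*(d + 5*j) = d^2 - 3*d*j - 40*j^2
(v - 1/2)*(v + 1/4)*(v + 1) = v^3 + 3*v^2/4 - 3*v/8 - 1/8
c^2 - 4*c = c*(c - 4)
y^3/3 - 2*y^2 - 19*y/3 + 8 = (y/3 + 1)*(y - 8)*(y - 1)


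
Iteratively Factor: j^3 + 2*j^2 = (j + 2)*(j^2) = j*(j + 2)*(j)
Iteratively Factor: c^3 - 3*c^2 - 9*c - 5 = (c - 5)*(c^2 + 2*c + 1) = (c - 5)*(c + 1)*(c + 1)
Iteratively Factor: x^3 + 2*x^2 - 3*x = (x + 3)*(x^2 - x) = x*(x + 3)*(x - 1)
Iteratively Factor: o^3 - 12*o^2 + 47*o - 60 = (o - 4)*(o^2 - 8*o + 15) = (o - 4)*(o - 3)*(o - 5)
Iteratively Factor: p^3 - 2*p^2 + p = (p)*(p^2 - 2*p + 1) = p*(p - 1)*(p - 1)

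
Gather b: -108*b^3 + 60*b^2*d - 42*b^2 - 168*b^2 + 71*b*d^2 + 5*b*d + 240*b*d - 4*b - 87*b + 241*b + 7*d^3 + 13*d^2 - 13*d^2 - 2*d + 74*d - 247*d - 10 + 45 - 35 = -108*b^3 + b^2*(60*d - 210) + b*(71*d^2 + 245*d + 150) + 7*d^3 - 175*d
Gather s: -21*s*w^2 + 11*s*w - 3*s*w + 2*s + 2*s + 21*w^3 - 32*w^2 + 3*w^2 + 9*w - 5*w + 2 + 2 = s*(-21*w^2 + 8*w + 4) + 21*w^3 - 29*w^2 + 4*w + 4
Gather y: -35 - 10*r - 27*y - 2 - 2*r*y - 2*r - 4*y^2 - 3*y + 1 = -12*r - 4*y^2 + y*(-2*r - 30) - 36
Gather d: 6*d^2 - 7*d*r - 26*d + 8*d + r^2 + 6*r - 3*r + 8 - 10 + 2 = 6*d^2 + d*(-7*r - 18) + r^2 + 3*r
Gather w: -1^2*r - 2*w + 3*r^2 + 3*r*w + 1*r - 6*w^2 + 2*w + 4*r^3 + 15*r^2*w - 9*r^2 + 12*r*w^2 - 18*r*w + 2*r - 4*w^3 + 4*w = 4*r^3 - 6*r^2 + 2*r - 4*w^3 + w^2*(12*r - 6) + w*(15*r^2 - 15*r + 4)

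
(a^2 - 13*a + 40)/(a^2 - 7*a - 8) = (a - 5)/(a + 1)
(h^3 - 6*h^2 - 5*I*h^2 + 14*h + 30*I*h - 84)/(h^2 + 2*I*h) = h - 6 - 7*I + 42*I/h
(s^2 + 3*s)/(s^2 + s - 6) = s/(s - 2)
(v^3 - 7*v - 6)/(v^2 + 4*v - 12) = (v^3 - 7*v - 6)/(v^2 + 4*v - 12)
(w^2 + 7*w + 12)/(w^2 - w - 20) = (w + 3)/(w - 5)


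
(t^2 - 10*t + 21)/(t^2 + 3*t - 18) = (t - 7)/(t + 6)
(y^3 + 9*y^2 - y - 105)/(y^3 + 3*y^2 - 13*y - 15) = (y + 7)/(y + 1)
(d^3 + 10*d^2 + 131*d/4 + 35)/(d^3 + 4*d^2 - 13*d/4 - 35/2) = (d + 4)/(d - 2)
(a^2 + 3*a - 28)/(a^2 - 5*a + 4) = (a + 7)/(a - 1)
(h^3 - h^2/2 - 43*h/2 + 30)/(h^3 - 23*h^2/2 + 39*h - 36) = (h + 5)/(h - 6)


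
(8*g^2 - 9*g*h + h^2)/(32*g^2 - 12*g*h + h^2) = (g - h)/(4*g - h)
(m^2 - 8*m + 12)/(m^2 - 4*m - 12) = (m - 2)/(m + 2)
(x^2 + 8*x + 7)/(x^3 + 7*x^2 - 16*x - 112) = (x + 1)/(x^2 - 16)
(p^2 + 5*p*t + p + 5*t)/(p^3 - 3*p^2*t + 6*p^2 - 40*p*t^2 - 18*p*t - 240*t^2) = (p + 1)/(p^2 - 8*p*t + 6*p - 48*t)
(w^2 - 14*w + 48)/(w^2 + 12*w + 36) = (w^2 - 14*w + 48)/(w^2 + 12*w + 36)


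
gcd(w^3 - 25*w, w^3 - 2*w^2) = w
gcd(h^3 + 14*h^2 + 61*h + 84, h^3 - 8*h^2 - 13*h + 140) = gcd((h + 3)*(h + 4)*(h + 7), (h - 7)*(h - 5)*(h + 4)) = h + 4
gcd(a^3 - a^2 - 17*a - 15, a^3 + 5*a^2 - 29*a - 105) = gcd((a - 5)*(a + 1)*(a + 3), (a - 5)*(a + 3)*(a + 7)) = a^2 - 2*a - 15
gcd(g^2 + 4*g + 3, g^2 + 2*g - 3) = g + 3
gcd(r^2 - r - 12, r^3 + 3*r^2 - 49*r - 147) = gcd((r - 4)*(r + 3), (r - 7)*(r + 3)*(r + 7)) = r + 3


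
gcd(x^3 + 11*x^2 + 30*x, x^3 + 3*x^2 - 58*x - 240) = x^2 + 11*x + 30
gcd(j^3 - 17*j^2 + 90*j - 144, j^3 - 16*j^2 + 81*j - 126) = j^2 - 9*j + 18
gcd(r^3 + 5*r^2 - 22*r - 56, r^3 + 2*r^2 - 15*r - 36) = r - 4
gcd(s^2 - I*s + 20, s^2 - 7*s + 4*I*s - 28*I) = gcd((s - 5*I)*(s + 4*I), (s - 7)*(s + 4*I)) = s + 4*I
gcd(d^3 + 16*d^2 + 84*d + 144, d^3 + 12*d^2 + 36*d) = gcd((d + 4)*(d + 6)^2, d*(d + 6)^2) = d^2 + 12*d + 36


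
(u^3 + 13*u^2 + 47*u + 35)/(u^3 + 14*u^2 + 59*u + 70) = (u + 1)/(u + 2)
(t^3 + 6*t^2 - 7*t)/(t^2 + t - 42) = t*(t - 1)/(t - 6)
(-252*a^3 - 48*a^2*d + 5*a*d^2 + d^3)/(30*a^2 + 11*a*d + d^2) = (-42*a^2 - a*d + d^2)/(5*a + d)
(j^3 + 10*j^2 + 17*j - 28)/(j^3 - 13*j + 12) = (j + 7)/(j - 3)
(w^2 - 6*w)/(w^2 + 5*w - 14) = w*(w - 6)/(w^2 + 5*w - 14)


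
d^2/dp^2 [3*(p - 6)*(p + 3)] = 6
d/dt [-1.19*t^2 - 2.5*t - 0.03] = -2.38*t - 2.5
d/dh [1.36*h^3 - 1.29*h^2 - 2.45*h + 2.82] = 4.08*h^2 - 2.58*h - 2.45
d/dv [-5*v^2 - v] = -10*v - 1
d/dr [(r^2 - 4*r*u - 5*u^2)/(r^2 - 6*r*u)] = 2*u*(-r^2 + 5*r*u - 15*u^2)/(r^2*(r^2 - 12*r*u + 36*u^2))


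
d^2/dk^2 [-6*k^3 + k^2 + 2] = 2 - 36*k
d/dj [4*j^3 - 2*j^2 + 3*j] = 12*j^2 - 4*j + 3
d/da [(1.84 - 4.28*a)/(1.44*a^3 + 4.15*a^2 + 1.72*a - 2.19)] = (12.3264*a^3 + 9.8132*a^2 - 15.272*a + 6.2084)/(2.0736*a^6 + 11.952*a^5 + 22.1761*a^4 + 7.9688*a^3 - 15.2186*a^2 - 7.5336*a + 4.7961)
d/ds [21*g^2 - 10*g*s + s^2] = -10*g + 2*s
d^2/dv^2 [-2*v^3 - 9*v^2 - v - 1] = -12*v - 18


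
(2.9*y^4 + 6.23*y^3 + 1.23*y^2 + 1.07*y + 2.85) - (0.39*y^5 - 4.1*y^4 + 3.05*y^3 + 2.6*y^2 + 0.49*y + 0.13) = -0.39*y^5 + 7.0*y^4 + 3.18*y^3 - 1.37*y^2 + 0.58*y + 2.72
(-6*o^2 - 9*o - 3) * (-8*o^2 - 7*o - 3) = 48*o^4 + 114*o^3 + 105*o^2 + 48*o + 9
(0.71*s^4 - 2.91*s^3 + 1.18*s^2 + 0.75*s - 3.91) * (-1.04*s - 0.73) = -0.7384*s^5 + 2.5081*s^4 + 0.8971*s^3 - 1.6414*s^2 + 3.5189*s + 2.8543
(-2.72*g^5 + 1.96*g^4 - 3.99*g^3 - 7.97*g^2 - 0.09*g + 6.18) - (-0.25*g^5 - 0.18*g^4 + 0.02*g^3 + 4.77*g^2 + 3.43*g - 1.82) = -2.47*g^5 + 2.14*g^4 - 4.01*g^3 - 12.74*g^2 - 3.52*g + 8.0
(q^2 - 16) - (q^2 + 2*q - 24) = 8 - 2*q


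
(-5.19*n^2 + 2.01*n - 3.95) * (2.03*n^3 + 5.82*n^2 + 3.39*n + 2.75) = -10.5357*n^5 - 26.1255*n^4 - 13.9144*n^3 - 30.4476*n^2 - 7.863*n - 10.8625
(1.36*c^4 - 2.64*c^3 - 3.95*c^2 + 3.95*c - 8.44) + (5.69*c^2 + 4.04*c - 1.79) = 1.36*c^4 - 2.64*c^3 + 1.74*c^2 + 7.99*c - 10.23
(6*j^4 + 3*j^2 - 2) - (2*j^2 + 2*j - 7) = 6*j^4 + j^2 - 2*j + 5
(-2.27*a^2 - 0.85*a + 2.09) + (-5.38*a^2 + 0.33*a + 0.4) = -7.65*a^2 - 0.52*a + 2.49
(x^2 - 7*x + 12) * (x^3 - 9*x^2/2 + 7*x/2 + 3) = x^5 - 23*x^4/2 + 47*x^3 - 151*x^2/2 + 21*x + 36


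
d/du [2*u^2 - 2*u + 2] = 4*u - 2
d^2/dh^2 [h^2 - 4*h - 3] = 2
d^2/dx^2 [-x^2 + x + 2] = -2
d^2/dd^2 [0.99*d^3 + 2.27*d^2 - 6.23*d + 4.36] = 5.94*d + 4.54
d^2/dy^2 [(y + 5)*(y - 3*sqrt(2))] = 2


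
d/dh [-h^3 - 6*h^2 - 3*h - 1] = -3*h^2 - 12*h - 3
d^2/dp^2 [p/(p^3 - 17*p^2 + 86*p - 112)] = 2*(p*(3*p^2 - 34*p + 86)^2 + (-3*p^2 - p*(3*p - 17) + 34*p - 86)*(p^3 - 17*p^2 + 86*p - 112))/(p^3 - 17*p^2 + 86*p - 112)^3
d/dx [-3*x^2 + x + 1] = 1 - 6*x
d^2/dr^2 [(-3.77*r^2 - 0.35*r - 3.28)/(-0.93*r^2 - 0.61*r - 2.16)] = (3.5527136788005e-15*r^4 - 3.672012*r^3 - 28.417824*r^2 + 6.945984*r + 23.519552)/(0.804357*r^6 + 1.582767*r^5 + 6.642711*r^4 + 7.579189*r^3 + 15.428232*r^2 + 8.538048*r + 10.077696)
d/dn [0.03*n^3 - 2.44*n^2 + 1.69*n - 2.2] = 0.09*n^2 - 4.88*n + 1.69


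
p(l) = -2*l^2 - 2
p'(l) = -4*l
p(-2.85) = -18.24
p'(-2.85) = 11.40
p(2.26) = -12.22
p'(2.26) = -9.04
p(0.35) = -2.24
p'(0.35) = -1.40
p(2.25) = -12.12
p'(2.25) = -9.00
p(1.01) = -4.04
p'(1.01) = -4.04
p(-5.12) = -54.43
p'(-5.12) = 20.48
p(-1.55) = -6.80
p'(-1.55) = 6.20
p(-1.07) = -4.29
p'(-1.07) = 4.28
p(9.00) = -164.00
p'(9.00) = -36.00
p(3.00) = -20.00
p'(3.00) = -12.00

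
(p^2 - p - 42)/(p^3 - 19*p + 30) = (p^2 - p - 42)/(p^3 - 19*p + 30)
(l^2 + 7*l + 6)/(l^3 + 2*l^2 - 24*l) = (l + 1)/(l*(l - 4))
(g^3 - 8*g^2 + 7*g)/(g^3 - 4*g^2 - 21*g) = (g - 1)/(g + 3)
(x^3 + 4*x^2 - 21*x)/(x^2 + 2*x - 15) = x*(x + 7)/(x + 5)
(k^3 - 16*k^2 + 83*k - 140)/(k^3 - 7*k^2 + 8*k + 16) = (k^2 - 12*k + 35)/(k^2 - 3*k - 4)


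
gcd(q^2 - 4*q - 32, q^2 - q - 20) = q + 4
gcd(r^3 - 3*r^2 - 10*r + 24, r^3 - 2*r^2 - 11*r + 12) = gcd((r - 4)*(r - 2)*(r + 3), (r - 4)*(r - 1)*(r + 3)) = r^2 - r - 12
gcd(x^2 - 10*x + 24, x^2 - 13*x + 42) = x - 6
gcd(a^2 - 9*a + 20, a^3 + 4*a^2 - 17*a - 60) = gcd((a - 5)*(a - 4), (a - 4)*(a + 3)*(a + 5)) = a - 4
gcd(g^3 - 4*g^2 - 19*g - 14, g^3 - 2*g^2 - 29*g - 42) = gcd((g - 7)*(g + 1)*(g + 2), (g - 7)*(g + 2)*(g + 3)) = g^2 - 5*g - 14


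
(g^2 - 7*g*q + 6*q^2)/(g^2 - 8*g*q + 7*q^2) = (-g + 6*q)/(-g + 7*q)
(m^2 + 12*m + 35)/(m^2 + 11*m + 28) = (m + 5)/(m + 4)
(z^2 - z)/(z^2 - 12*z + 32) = z*(z - 1)/(z^2 - 12*z + 32)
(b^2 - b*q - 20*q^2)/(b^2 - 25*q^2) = (b + 4*q)/(b + 5*q)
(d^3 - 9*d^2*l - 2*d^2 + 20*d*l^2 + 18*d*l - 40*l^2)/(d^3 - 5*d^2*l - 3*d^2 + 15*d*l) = (d^2 - 4*d*l - 2*d + 8*l)/(d*(d - 3))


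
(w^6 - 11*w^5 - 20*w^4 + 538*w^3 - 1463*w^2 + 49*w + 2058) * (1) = w^6 - 11*w^5 - 20*w^4 + 538*w^3 - 1463*w^2 + 49*w + 2058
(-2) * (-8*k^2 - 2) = 16*k^2 + 4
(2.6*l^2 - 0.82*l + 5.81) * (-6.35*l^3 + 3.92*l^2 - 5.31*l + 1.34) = -16.51*l^5 + 15.399*l^4 - 53.9139*l^3 + 30.6134*l^2 - 31.9499*l + 7.7854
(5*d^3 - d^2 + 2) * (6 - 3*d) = -15*d^4 + 33*d^3 - 6*d^2 - 6*d + 12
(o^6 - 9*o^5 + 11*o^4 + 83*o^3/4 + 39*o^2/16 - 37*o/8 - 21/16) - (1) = o^6 - 9*o^5 + 11*o^4 + 83*o^3/4 + 39*o^2/16 - 37*o/8 - 37/16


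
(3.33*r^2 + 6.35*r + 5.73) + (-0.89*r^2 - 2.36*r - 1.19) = 2.44*r^2 + 3.99*r + 4.54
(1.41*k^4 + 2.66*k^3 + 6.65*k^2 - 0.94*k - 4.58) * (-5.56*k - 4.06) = -7.8396*k^5 - 20.5142*k^4 - 47.7736*k^3 - 21.7726*k^2 + 29.2812*k + 18.5948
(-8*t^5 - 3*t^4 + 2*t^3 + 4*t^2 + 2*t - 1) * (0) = 0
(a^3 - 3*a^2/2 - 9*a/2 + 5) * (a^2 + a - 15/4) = a^5 - a^4/2 - 39*a^3/4 + 49*a^2/8 + 175*a/8 - 75/4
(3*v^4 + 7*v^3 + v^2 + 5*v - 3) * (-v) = -3*v^5 - 7*v^4 - v^3 - 5*v^2 + 3*v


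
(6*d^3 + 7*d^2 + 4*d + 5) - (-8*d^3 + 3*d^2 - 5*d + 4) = 14*d^3 + 4*d^2 + 9*d + 1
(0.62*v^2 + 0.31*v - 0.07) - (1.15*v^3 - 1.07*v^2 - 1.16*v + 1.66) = -1.15*v^3 + 1.69*v^2 + 1.47*v - 1.73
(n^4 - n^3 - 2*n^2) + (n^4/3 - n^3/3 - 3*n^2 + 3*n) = 4*n^4/3 - 4*n^3/3 - 5*n^2 + 3*n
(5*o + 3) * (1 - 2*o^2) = -10*o^3 - 6*o^2 + 5*o + 3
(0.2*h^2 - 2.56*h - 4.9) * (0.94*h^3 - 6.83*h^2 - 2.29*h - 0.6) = 0.188*h^5 - 3.7724*h^4 + 12.4208*h^3 + 39.2094*h^2 + 12.757*h + 2.94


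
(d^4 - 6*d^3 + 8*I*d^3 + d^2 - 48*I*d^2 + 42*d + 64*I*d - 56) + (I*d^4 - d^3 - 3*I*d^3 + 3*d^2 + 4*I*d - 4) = d^4 + I*d^4 - 7*d^3 + 5*I*d^3 + 4*d^2 - 48*I*d^2 + 42*d + 68*I*d - 60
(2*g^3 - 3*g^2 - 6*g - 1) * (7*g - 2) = 14*g^4 - 25*g^3 - 36*g^2 + 5*g + 2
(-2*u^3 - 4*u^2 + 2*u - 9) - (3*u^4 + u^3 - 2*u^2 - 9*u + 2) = -3*u^4 - 3*u^3 - 2*u^2 + 11*u - 11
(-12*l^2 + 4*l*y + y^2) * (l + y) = -12*l^3 - 8*l^2*y + 5*l*y^2 + y^3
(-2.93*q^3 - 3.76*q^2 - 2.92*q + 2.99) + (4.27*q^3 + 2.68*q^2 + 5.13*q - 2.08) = 1.34*q^3 - 1.08*q^2 + 2.21*q + 0.91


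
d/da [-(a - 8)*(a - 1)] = 9 - 2*a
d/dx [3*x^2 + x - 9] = 6*x + 1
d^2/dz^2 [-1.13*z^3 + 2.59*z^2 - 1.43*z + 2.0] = 5.18 - 6.78*z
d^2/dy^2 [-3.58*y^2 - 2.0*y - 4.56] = -7.16000000000000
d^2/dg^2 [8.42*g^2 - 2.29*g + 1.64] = 16.8400000000000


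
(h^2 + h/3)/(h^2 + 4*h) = (h + 1/3)/(h + 4)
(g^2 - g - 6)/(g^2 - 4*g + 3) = (g + 2)/(g - 1)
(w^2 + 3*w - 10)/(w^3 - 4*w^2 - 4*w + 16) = (w + 5)/(w^2 - 2*w - 8)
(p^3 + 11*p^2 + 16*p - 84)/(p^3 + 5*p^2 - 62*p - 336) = (p - 2)/(p - 8)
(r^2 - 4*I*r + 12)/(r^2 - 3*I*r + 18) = (r + 2*I)/(r + 3*I)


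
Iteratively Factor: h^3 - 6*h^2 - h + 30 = (h + 2)*(h^2 - 8*h + 15) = (h - 3)*(h + 2)*(h - 5)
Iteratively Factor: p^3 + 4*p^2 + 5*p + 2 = (p + 1)*(p^2 + 3*p + 2) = (p + 1)*(p + 2)*(p + 1)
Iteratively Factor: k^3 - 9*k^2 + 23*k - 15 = (k - 3)*(k^2 - 6*k + 5) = (k - 5)*(k - 3)*(k - 1)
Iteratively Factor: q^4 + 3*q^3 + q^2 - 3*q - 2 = (q + 2)*(q^3 + q^2 - q - 1) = (q + 1)*(q + 2)*(q^2 - 1) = (q + 1)^2*(q + 2)*(q - 1)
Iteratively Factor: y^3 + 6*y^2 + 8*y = (y + 2)*(y^2 + 4*y) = (y + 2)*(y + 4)*(y)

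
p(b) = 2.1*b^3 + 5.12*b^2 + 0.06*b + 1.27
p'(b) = 6.3*b^2 + 10.24*b + 0.06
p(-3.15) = -13.75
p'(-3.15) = 30.32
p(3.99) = 216.41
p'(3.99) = 141.21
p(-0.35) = 1.79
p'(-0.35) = -2.75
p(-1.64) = 5.68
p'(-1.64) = 0.21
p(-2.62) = -1.51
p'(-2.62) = 16.48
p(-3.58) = -29.68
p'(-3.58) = 44.14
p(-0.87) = 3.71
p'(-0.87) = -4.08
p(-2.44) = 1.10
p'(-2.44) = 12.58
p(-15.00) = -5935.13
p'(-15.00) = 1263.96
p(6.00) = 639.55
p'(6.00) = 288.30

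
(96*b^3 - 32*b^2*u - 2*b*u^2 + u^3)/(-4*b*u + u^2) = -24*b^2/u + 2*b + u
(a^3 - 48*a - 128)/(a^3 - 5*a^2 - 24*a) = (a^2 + 8*a + 16)/(a*(a + 3))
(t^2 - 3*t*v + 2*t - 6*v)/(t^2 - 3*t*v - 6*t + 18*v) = (t + 2)/(t - 6)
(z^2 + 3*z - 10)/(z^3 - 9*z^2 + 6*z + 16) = (z + 5)/(z^2 - 7*z - 8)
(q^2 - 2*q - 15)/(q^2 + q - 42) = (q^2 - 2*q - 15)/(q^2 + q - 42)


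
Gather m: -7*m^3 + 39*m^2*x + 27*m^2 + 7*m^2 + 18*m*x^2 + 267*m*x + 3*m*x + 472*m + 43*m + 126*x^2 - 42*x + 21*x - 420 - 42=-7*m^3 + m^2*(39*x + 34) + m*(18*x^2 + 270*x + 515) + 126*x^2 - 21*x - 462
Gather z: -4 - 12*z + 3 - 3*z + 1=-15*z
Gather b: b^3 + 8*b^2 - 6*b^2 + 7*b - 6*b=b^3 + 2*b^2 + b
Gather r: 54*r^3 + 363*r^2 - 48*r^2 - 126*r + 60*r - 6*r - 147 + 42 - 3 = 54*r^3 + 315*r^2 - 72*r - 108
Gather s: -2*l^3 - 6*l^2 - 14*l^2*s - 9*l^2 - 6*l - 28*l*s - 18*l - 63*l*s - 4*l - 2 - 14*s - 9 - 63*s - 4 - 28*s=-2*l^3 - 15*l^2 - 28*l + s*(-14*l^2 - 91*l - 105) - 15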